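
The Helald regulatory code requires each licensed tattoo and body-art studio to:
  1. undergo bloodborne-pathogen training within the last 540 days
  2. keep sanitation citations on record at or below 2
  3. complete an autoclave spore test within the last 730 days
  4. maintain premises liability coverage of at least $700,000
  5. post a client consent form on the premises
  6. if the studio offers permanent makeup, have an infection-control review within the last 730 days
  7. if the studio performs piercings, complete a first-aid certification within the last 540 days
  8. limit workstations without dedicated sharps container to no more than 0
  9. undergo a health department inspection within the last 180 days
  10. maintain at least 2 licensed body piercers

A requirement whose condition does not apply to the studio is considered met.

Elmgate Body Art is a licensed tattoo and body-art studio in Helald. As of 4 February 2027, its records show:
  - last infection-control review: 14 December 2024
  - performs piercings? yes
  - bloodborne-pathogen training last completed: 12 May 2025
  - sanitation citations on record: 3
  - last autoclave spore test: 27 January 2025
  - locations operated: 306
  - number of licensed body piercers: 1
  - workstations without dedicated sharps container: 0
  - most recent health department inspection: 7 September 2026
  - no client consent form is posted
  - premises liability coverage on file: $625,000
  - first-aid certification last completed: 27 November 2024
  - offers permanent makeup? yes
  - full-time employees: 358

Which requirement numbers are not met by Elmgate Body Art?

1, 2, 3, 4, 5, 6, 7, 10

1. bloodborne-pathogen training 633 days ago vs limit 540 → not met
2. sanitation citations on record 3 > 2 → not met
3. autoclave spore test 738 days ago vs limit 730 → not met
4. premises liability coverage $625,000 < $700,000 → not met
5. client consent form absent → not met
6. condition 'offers permanent makeup' holds; infection-control review 782 days ago vs limit 730 → not met
7. condition 'performs piercings' holds; first-aid certification 799 days ago vs limit 540 → not met
8. workstations without dedicated sharps container 0 ≤ 0 → met
9. health department inspection 150 days ago vs limit 180 → met
10. licensed body piercers 1 < 2 → not met
Not met: 1, 2, 3, 4, 5, 6, 7, 10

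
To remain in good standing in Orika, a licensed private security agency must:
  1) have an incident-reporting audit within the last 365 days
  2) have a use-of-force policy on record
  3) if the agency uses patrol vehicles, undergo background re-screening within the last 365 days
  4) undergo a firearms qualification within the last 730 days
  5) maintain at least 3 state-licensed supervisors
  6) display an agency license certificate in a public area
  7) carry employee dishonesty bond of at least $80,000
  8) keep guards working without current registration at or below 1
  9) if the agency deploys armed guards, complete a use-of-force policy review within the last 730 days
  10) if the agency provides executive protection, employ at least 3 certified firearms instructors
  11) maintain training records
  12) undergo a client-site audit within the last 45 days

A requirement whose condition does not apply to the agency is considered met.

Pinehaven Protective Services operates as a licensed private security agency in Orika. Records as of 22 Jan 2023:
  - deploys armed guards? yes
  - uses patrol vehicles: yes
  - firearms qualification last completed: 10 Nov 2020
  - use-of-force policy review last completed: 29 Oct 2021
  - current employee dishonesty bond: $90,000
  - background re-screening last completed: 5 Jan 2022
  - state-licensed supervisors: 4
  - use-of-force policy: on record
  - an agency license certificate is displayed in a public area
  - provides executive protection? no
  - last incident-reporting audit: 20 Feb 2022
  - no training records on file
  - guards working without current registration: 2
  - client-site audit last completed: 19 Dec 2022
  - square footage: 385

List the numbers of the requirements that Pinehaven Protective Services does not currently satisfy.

1. incident-reporting audit 336 days ago vs limit 365 → met
2. use-of-force policy present → met
3. condition 'uses patrol vehicles' holds; background re-screening 382 days ago vs limit 365 → not met
4. firearms qualification 803 days ago vs limit 730 → not met
5. state-licensed supervisors 4 ≥ 3 → met
6. agency license certificate present → met
7. employee dishonesty bond $90,000 ≥ $80,000 → met
8. guards working without current registration 2 > 1 → not met
9. condition 'deploys armed guards' holds; use-of-force policy review 450 days ago vs limit 730 → met
10. condition 'provides executive protection' does not hold → requirement n/a → met
11. training records absent → not met
12. client-site audit 34 days ago vs limit 45 → met
Not met: 3, 4, 8, 11

3, 4, 8, 11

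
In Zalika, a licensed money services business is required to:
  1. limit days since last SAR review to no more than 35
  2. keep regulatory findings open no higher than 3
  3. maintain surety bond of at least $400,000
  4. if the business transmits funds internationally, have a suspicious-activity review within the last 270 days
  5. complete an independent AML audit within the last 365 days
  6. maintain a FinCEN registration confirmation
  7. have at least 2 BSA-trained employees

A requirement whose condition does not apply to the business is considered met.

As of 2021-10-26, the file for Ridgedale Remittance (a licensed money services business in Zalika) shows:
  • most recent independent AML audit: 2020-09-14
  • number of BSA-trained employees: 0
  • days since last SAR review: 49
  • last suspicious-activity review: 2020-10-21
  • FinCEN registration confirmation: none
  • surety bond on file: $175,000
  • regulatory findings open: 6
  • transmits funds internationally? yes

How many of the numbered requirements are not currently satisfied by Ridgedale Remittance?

1. days since last SAR review 49 > 35 → not met
2. regulatory findings open 6 > 3 → not met
3. surety bond $175,000 < $400,000 → not met
4. condition 'transmits funds internationally' holds; suspicious-activity review 370 days ago vs limit 270 → not met
5. independent AML audit 407 days ago vs limit 365 → not met
6. FinCEN registration confirmation absent → not met
7. BSA-trained employees 0 < 2 → not met
Not met: 7 of 7

7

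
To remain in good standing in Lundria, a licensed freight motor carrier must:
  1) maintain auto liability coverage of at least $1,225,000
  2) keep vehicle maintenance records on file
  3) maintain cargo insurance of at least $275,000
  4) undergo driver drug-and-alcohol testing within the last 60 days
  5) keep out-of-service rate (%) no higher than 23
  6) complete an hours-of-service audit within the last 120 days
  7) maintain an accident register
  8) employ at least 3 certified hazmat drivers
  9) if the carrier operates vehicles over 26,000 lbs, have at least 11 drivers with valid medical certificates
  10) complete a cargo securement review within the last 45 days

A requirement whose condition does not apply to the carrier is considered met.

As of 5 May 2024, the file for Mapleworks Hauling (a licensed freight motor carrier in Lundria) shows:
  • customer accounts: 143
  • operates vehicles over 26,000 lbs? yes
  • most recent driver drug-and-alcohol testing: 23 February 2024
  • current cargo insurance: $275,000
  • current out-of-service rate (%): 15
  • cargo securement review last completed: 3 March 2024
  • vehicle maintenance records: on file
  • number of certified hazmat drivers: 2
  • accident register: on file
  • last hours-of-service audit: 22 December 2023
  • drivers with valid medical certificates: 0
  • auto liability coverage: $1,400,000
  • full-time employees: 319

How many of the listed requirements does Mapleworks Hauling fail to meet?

1. auto liability coverage $1,400,000 ≥ $1,225,000 → met
2. vehicle maintenance records present → met
3. cargo insurance $275,000 ≥ $275,000 → met
4. driver drug-and-alcohol testing 72 days ago vs limit 60 → not met
5. out-of-service rate (%) 15 ≤ 23 → met
6. hours-of-service audit 135 days ago vs limit 120 → not met
7. accident register present → met
8. certified hazmat drivers 2 < 3 → not met
9. condition 'operates vehicles over 26,000 lbs' holds; drivers with valid medical certificates 0 < 11 → not met
10. cargo securement review 63 days ago vs limit 45 → not met
Not met: 5 of 10

5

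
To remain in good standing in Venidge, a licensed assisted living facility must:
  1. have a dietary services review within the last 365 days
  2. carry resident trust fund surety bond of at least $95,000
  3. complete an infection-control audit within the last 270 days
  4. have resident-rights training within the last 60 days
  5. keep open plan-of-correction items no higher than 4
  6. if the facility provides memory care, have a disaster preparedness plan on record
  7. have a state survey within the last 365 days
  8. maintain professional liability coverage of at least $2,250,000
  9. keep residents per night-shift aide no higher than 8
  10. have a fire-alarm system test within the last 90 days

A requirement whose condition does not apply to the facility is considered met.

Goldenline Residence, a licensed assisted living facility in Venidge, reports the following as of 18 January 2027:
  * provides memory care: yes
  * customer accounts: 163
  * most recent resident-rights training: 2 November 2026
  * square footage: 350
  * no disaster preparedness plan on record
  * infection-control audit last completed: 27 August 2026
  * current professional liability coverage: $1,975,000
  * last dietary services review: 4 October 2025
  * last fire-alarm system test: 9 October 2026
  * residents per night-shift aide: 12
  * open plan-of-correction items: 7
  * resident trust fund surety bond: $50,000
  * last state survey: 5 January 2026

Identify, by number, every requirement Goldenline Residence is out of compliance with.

1, 2, 4, 5, 6, 7, 8, 9, 10

1. dietary services review 471 days ago vs limit 365 → not met
2. resident trust fund surety bond $50,000 < $95,000 → not met
3. infection-control audit 144 days ago vs limit 270 → met
4. resident-rights training 77 days ago vs limit 60 → not met
5. open plan-of-correction items 7 > 4 → not met
6. condition 'provides memory care' holds; disaster preparedness plan absent → not met
7. state survey 378 days ago vs limit 365 → not met
8. professional liability coverage $1,975,000 < $2,250,000 → not met
9. residents per night-shift aide 12 > 8 → not met
10. fire-alarm system test 101 days ago vs limit 90 → not met
Not met: 1, 2, 4, 5, 6, 7, 8, 9, 10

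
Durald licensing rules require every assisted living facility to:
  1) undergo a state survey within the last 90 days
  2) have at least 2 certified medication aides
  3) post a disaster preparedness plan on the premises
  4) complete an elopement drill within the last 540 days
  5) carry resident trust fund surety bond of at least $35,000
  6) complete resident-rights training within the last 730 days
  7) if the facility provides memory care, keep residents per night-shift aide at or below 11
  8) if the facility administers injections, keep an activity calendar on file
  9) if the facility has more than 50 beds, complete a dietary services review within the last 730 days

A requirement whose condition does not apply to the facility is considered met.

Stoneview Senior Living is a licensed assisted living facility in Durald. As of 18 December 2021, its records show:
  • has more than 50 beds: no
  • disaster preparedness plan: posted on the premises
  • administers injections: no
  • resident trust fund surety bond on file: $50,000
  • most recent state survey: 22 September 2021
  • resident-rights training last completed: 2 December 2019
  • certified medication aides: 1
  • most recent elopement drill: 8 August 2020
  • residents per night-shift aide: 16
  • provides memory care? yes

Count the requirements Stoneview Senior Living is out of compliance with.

1. state survey 87 days ago vs limit 90 → met
2. certified medication aides 1 < 2 → not met
3. disaster preparedness plan present → met
4. elopement drill 497 days ago vs limit 540 → met
5. resident trust fund surety bond $50,000 ≥ $35,000 → met
6. resident-rights training 747 days ago vs limit 730 → not met
7. condition 'provides memory care' holds; residents per night-shift aide 16 > 11 → not met
8. condition 'administers injections' does not hold → requirement n/a → met
9. condition 'has more than 50 beds' does not hold → requirement n/a → met
Not met: 3 of 9

3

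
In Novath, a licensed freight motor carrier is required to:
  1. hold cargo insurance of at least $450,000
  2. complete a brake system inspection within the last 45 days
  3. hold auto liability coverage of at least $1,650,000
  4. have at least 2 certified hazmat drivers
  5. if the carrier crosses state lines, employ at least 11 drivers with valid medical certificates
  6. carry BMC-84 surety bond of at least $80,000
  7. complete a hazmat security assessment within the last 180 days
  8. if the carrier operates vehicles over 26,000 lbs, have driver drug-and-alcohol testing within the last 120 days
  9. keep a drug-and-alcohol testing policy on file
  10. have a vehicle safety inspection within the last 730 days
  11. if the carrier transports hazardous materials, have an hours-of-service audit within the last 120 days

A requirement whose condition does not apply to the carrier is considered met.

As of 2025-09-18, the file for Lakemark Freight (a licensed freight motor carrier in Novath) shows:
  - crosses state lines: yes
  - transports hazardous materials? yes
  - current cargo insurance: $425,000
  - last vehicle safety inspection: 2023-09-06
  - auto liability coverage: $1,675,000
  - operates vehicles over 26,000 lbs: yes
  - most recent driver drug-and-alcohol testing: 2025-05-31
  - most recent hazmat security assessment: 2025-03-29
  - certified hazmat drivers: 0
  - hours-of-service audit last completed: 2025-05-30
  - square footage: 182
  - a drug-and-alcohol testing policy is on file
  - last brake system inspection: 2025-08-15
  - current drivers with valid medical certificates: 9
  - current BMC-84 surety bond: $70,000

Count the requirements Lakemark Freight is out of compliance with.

5

1. cargo insurance $425,000 < $450,000 → not met
2. brake system inspection 34 days ago vs limit 45 → met
3. auto liability coverage $1,675,000 ≥ $1,650,000 → met
4. certified hazmat drivers 0 < 2 → not met
5. condition 'crosses state lines' holds; drivers with valid medical certificates 9 < 11 → not met
6. BMC-84 surety bond $70,000 < $80,000 → not met
7. hazmat security assessment 173 days ago vs limit 180 → met
8. condition 'operates vehicles over 26,000 lbs' holds; driver drug-and-alcohol testing 110 days ago vs limit 120 → met
9. drug-and-alcohol testing policy present → met
10. vehicle safety inspection 743 days ago vs limit 730 → not met
11. condition 'transports hazardous materials' holds; hours-of-service audit 111 days ago vs limit 120 → met
Not met: 5 of 11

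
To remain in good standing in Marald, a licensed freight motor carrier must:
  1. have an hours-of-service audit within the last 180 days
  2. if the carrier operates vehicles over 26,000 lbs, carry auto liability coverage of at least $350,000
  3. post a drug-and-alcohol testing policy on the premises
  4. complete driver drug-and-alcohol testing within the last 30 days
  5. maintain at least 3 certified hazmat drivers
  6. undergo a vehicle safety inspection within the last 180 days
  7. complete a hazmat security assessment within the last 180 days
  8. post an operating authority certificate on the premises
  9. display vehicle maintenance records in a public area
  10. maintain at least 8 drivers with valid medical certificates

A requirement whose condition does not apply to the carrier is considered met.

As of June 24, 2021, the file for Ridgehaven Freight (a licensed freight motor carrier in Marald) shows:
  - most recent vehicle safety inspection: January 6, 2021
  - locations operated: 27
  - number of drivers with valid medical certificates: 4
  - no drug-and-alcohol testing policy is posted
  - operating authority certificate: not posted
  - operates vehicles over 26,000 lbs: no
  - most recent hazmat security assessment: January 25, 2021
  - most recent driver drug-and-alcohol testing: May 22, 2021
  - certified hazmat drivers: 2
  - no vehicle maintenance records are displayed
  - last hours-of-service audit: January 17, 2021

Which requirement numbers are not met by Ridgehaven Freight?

3, 4, 5, 8, 9, 10

1. hours-of-service audit 158 days ago vs limit 180 → met
2. condition 'operates vehicles over 26,000 lbs' does not hold → requirement n/a → met
3. drug-and-alcohol testing policy absent → not met
4. driver drug-and-alcohol testing 33 days ago vs limit 30 → not met
5. certified hazmat drivers 2 < 3 → not met
6. vehicle safety inspection 169 days ago vs limit 180 → met
7. hazmat security assessment 150 days ago vs limit 180 → met
8. operating authority certificate absent → not met
9. vehicle maintenance records absent → not met
10. drivers with valid medical certificates 4 < 8 → not met
Not met: 3, 4, 5, 8, 9, 10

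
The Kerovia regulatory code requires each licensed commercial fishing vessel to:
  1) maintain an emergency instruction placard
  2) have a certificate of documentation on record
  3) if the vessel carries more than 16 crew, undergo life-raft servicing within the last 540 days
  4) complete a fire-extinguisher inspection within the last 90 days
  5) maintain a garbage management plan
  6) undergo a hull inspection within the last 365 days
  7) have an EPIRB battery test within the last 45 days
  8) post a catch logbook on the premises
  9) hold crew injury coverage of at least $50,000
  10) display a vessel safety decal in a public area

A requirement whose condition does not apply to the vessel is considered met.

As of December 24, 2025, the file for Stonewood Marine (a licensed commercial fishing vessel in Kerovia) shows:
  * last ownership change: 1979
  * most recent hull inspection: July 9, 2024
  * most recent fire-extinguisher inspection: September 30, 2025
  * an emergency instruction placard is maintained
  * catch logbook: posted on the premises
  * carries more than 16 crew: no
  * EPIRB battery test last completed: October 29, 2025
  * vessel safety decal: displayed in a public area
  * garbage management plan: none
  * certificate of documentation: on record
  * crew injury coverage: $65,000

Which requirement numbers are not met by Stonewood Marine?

1. emergency instruction placard present → met
2. certificate of documentation present → met
3. condition 'carries more than 16 crew' does not hold → requirement n/a → met
4. fire-extinguisher inspection 85 days ago vs limit 90 → met
5. garbage management plan absent → not met
6. hull inspection 533 days ago vs limit 365 → not met
7. EPIRB battery test 56 days ago vs limit 45 → not met
8. catch logbook present → met
9. crew injury coverage $65,000 ≥ $50,000 → met
10. vessel safety decal present → met
Not met: 5, 6, 7

5, 6, 7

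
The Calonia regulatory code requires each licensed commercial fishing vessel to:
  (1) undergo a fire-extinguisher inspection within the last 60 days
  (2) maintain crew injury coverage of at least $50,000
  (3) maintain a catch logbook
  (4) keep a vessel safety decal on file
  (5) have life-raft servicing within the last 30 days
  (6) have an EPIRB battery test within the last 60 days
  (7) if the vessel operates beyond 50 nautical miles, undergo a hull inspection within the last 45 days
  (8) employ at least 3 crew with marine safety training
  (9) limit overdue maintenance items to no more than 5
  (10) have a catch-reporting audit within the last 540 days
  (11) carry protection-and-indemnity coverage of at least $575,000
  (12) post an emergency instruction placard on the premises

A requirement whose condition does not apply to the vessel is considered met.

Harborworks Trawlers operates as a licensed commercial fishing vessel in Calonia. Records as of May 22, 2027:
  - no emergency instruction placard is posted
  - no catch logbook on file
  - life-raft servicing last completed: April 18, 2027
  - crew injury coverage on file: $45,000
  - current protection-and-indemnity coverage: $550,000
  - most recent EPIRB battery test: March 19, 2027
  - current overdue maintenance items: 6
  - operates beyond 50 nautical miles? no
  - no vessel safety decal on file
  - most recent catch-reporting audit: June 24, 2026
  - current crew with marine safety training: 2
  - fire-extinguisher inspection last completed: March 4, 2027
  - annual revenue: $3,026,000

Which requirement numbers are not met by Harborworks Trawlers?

1, 2, 3, 4, 5, 6, 8, 9, 11, 12

1. fire-extinguisher inspection 79 days ago vs limit 60 → not met
2. crew injury coverage $45,000 < $50,000 → not met
3. catch logbook absent → not met
4. vessel safety decal absent → not met
5. life-raft servicing 34 days ago vs limit 30 → not met
6. EPIRB battery test 64 days ago vs limit 60 → not met
7. condition 'operates beyond 50 nautical miles' does not hold → requirement n/a → met
8. crew with marine safety training 2 < 3 → not met
9. overdue maintenance items 6 > 5 → not met
10. catch-reporting audit 332 days ago vs limit 540 → met
11. protection-and-indemnity coverage $550,000 < $575,000 → not met
12. emergency instruction placard absent → not met
Not met: 1, 2, 3, 4, 5, 6, 8, 9, 11, 12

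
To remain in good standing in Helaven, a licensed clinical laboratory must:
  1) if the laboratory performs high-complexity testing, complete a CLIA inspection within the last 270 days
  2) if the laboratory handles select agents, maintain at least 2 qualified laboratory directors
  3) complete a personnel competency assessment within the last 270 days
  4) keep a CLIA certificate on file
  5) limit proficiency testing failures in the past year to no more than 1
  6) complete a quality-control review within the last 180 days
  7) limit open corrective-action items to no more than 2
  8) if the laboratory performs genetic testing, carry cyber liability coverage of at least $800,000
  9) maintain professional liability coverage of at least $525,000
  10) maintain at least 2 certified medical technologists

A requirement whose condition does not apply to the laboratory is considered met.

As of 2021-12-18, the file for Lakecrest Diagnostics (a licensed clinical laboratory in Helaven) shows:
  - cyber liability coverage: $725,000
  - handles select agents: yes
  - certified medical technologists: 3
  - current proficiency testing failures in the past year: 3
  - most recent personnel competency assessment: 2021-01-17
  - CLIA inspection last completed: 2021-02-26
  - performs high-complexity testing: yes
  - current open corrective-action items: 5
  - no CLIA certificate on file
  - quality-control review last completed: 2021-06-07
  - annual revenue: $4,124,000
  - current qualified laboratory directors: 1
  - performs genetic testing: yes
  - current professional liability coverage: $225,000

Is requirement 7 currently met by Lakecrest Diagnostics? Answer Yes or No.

7. open corrective-action items 5 > 2 → not met

No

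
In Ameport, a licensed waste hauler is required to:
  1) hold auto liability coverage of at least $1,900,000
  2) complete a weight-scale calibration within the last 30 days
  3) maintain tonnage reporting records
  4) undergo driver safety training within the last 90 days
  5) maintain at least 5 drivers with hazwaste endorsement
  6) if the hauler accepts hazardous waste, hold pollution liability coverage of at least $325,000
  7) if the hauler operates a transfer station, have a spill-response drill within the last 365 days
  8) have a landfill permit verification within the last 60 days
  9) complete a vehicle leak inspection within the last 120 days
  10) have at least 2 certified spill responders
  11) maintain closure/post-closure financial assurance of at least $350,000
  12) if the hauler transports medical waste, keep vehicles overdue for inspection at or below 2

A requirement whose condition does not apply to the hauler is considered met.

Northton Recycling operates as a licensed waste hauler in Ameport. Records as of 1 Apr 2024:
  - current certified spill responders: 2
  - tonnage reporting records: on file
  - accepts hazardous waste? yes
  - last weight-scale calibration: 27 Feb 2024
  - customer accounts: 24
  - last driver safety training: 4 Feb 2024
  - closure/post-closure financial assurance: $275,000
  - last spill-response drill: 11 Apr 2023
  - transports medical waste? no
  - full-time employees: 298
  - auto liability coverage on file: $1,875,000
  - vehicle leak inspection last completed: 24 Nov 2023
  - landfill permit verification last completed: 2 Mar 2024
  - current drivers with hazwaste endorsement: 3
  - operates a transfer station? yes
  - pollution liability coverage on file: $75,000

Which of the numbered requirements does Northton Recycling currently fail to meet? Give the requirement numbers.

1. auto liability coverage $1,875,000 < $1,900,000 → not met
2. weight-scale calibration 34 days ago vs limit 30 → not met
3. tonnage reporting records present → met
4. driver safety training 57 days ago vs limit 90 → met
5. drivers with hazwaste endorsement 3 < 5 → not met
6. condition 'accepts hazardous waste' holds; pollution liability coverage $75,000 < $325,000 → not met
7. condition 'operates a transfer station' holds; spill-response drill 356 days ago vs limit 365 → met
8. landfill permit verification 30 days ago vs limit 60 → met
9. vehicle leak inspection 129 days ago vs limit 120 → not met
10. certified spill responders 2 ≥ 2 → met
11. closure/post-closure financial assurance $275,000 < $350,000 → not met
12. condition 'transports medical waste' does not hold → requirement n/a → met
Not met: 1, 2, 5, 6, 9, 11

1, 2, 5, 6, 9, 11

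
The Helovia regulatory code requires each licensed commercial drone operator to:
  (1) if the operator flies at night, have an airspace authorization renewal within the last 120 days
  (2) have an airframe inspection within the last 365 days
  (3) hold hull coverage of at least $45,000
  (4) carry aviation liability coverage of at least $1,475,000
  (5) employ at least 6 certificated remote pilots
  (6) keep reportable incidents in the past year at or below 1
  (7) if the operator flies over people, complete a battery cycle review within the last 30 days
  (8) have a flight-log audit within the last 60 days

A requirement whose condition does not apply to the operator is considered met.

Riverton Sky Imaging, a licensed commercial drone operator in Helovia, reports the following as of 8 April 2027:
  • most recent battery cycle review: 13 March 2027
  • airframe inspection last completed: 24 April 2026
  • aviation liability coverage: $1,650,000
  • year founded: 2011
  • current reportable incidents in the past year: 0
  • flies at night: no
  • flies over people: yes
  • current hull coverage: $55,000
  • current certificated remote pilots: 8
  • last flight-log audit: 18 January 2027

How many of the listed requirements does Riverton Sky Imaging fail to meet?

1. condition 'flies at night' does not hold → requirement n/a → met
2. airframe inspection 349 days ago vs limit 365 → met
3. hull coverage $55,000 ≥ $45,000 → met
4. aviation liability coverage $1,650,000 ≥ $1,475,000 → met
5. certificated remote pilots 8 ≥ 6 → met
6. reportable incidents in the past year 0 ≤ 1 → met
7. condition 'flies over people' holds; battery cycle review 26 days ago vs limit 30 → met
8. flight-log audit 80 days ago vs limit 60 → not met
Not met: 1 of 8

1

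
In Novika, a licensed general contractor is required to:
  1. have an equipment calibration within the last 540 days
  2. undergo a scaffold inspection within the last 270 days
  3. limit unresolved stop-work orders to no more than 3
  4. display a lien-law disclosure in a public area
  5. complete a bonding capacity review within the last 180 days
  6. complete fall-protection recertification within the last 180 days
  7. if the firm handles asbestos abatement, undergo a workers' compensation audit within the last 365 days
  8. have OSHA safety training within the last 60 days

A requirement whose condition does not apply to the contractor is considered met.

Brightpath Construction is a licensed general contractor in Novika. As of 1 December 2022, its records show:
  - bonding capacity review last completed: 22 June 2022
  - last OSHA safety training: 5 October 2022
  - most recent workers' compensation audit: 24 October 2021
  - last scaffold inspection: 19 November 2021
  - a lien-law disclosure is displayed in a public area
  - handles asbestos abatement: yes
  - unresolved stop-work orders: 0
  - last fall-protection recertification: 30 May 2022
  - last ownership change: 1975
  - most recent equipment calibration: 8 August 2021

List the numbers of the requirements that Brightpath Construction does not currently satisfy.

2, 6, 7

1. equipment calibration 480 days ago vs limit 540 → met
2. scaffold inspection 377 days ago vs limit 270 → not met
3. unresolved stop-work orders 0 ≤ 3 → met
4. lien-law disclosure present → met
5. bonding capacity review 162 days ago vs limit 180 → met
6. fall-protection recertification 185 days ago vs limit 180 → not met
7. condition 'handles asbestos abatement' holds; workers' compensation audit 403 days ago vs limit 365 → not met
8. OSHA safety training 57 days ago vs limit 60 → met
Not met: 2, 6, 7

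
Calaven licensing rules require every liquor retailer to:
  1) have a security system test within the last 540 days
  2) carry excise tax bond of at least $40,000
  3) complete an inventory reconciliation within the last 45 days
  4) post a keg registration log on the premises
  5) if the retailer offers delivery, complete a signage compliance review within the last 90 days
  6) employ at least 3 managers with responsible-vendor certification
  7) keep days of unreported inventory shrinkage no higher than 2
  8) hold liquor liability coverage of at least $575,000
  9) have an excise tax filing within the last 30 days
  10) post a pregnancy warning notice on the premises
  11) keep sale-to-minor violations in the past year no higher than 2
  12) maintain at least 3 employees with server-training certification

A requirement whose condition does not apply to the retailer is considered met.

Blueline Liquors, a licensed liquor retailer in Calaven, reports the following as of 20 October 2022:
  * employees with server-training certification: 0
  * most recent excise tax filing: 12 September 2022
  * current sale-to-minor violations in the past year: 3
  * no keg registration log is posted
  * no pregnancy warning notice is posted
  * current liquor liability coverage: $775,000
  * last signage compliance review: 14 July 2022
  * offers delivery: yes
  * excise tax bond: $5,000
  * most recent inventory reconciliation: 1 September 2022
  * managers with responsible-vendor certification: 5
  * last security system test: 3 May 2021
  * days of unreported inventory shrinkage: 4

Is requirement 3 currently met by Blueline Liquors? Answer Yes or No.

No

3. inventory reconciliation 49 days ago vs limit 45 → not met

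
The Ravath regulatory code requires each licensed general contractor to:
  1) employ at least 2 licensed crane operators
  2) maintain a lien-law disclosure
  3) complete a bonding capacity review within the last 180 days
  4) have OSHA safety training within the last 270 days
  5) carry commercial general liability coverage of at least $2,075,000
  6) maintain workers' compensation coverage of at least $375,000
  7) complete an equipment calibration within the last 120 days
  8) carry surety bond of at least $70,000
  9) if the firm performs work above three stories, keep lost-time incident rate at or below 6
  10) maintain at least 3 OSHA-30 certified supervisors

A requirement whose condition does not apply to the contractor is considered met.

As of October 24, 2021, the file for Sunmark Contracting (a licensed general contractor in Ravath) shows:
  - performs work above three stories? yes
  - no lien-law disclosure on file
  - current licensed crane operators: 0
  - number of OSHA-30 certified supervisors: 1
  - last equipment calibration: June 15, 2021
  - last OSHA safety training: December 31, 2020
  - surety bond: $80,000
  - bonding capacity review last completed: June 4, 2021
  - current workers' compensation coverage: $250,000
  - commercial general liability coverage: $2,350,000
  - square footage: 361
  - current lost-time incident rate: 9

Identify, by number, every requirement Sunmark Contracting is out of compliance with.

1, 2, 4, 6, 7, 9, 10

1. licensed crane operators 0 < 2 → not met
2. lien-law disclosure absent → not met
3. bonding capacity review 142 days ago vs limit 180 → met
4. OSHA safety training 297 days ago vs limit 270 → not met
5. commercial general liability coverage $2,350,000 ≥ $2,075,000 → met
6. workers' compensation coverage $250,000 < $375,000 → not met
7. equipment calibration 131 days ago vs limit 120 → not met
8. surety bond $80,000 ≥ $70,000 → met
9. condition 'performs work above three stories' holds; lost-time incident rate 9 > 6 → not met
10. OSHA-30 certified supervisors 1 < 3 → not met
Not met: 1, 2, 4, 6, 7, 9, 10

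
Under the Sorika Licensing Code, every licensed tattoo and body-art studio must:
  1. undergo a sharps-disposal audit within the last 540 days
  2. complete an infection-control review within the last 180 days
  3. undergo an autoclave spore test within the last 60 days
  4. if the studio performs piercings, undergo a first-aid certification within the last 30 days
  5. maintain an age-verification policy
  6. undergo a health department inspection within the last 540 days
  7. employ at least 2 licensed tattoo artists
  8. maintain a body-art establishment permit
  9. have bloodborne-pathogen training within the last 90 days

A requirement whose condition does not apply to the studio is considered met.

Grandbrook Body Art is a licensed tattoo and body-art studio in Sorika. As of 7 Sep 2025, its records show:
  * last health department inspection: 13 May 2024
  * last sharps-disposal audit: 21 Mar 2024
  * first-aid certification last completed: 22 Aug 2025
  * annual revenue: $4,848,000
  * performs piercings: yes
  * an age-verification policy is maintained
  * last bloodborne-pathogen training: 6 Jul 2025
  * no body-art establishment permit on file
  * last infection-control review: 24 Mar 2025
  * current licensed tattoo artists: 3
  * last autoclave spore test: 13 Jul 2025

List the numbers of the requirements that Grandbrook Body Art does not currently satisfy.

1. sharps-disposal audit 535 days ago vs limit 540 → met
2. infection-control review 167 days ago vs limit 180 → met
3. autoclave spore test 56 days ago vs limit 60 → met
4. condition 'performs piercings' holds; first-aid certification 16 days ago vs limit 30 → met
5. age-verification policy present → met
6. health department inspection 482 days ago vs limit 540 → met
7. licensed tattoo artists 3 ≥ 2 → met
8. body-art establishment permit absent → not met
9. bloodborne-pathogen training 63 days ago vs limit 90 → met
Not met: 8

8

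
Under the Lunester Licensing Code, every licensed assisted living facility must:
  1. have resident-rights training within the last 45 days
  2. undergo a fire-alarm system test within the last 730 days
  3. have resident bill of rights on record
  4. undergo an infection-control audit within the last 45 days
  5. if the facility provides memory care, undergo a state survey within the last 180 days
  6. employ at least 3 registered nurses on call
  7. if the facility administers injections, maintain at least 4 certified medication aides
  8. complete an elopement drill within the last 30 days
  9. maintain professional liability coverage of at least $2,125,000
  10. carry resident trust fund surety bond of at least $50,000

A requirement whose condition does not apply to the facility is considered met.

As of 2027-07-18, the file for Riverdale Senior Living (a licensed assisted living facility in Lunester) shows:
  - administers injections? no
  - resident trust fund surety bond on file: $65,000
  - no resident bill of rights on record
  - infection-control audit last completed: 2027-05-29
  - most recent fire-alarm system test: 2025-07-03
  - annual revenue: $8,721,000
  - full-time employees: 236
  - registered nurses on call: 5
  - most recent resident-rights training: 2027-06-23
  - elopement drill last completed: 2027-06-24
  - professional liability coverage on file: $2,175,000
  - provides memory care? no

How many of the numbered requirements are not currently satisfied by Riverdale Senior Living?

1. resident-rights training 25 days ago vs limit 45 → met
2. fire-alarm system test 745 days ago vs limit 730 → not met
3. resident bill of rights absent → not met
4. infection-control audit 50 days ago vs limit 45 → not met
5. condition 'provides memory care' does not hold → requirement n/a → met
6. registered nurses on call 5 ≥ 3 → met
7. condition 'administers injections' does not hold → requirement n/a → met
8. elopement drill 24 days ago vs limit 30 → met
9. professional liability coverage $2,175,000 ≥ $2,125,000 → met
10. resident trust fund surety bond $65,000 ≥ $50,000 → met
Not met: 3 of 10

3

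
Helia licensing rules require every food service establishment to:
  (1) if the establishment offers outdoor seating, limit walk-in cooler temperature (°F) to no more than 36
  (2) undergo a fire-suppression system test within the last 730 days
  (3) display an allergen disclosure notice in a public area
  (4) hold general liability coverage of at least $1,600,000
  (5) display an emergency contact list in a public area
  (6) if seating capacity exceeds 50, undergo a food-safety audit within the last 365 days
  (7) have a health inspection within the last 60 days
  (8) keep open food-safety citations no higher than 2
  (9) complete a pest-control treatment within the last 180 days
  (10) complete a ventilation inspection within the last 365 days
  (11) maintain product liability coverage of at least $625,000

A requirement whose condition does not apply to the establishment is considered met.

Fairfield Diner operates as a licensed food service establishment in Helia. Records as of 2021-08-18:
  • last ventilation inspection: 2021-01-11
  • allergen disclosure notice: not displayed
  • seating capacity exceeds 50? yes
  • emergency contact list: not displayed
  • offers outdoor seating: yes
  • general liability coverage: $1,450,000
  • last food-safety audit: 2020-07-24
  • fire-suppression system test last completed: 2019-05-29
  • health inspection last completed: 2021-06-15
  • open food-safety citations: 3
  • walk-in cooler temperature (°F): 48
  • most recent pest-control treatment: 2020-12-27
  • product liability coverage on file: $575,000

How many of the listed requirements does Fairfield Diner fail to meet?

1. condition 'offers outdoor seating' holds; walk-in cooler temperature (°F) 48 > 36 → not met
2. fire-suppression system test 812 days ago vs limit 730 → not met
3. allergen disclosure notice absent → not met
4. general liability coverage $1,450,000 < $1,600,000 → not met
5. emergency contact list absent → not met
6. condition 'seating capacity exceeds 50' holds; food-safety audit 390 days ago vs limit 365 → not met
7. health inspection 64 days ago vs limit 60 → not met
8. open food-safety citations 3 > 2 → not met
9. pest-control treatment 234 days ago vs limit 180 → not met
10. ventilation inspection 219 days ago vs limit 365 → met
11. product liability coverage $575,000 < $625,000 → not met
Not met: 10 of 11

10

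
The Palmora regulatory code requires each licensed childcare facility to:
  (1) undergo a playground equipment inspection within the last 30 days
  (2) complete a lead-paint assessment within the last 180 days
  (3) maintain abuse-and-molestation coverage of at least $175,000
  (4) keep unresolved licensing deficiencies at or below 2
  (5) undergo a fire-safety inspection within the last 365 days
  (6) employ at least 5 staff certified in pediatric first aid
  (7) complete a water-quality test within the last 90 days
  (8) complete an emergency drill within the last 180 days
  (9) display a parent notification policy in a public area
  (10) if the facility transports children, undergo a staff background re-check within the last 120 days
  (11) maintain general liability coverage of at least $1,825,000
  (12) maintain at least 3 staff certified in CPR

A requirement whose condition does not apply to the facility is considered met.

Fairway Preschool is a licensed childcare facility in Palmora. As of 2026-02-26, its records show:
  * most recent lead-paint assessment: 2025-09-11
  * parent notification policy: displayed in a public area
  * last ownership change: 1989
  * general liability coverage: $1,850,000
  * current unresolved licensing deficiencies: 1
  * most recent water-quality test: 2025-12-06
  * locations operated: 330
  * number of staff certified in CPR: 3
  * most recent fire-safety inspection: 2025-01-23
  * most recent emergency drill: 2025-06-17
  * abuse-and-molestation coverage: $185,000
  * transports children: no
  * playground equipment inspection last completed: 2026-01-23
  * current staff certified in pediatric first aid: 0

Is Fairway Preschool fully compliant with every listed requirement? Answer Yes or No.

1. playground equipment inspection 34 days ago vs limit 30 → not met
2. lead-paint assessment 168 days ago vs limit 180 → met
3. abuse-and-molestation coverage $185,000 ≥ $175,000 → met
4. unresolved licensing deficiencies 1 ≤ 2 → met
5. fire-safety inspection 399 days ago vs limit 365 → not met
6. staff certified in pediatric first aid 0 < 5 → not met
7. water-quality test 82 days ago vs limit 90 → met
8. emergency drill 254 days ago vs limit 180 → not met
9. parent notification policy present → met
10. condition 'transports children' does not hold → requirement n/a → met
11. general liability coverage $1,850,000 ≥ $1,825,000 → met
12. staff certified in CPR 3 ≥ 3 → met
Not met: 1, 5, 6, 8

No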